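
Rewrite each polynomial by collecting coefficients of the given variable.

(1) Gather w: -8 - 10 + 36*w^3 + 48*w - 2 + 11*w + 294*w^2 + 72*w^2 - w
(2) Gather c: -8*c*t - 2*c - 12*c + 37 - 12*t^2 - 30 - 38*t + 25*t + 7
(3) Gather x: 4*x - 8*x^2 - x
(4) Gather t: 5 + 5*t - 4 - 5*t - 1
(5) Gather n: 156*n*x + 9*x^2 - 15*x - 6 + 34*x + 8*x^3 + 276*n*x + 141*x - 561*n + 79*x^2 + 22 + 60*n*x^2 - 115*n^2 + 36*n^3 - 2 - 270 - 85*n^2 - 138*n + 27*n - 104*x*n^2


(1) = 36*w^3 + 366*w^2 + 58*w - 20
(2) = c*(-8*t - 14) - 12*t^2 - 13*t + 14
(3) = -8*x^2 + 3*x
(4) = 0
(5) = 36*n^3 + n^2*(-104*x - 200) + n*(60*x^2 + 432*x - 672) + 8*x^3 + 88*x^2 + 160*x - 256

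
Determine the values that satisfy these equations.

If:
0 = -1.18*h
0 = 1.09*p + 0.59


Then:
h = 0.00
p = -0.54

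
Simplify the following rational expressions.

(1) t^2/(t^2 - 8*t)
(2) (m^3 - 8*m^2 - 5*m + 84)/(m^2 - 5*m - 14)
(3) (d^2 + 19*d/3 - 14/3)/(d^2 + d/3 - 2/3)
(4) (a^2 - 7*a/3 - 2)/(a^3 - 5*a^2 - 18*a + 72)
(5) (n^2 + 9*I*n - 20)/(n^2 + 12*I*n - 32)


(1) = t/(t - 8)
(2) = (m^2 - m - 12)/(m + 2)
(3) = (d + 7)/(d + 1)
(4) = (3*a + 2)/(3*a^2 - 6*a - 72)
(5) = (n + 5*I)/(n + 8*I)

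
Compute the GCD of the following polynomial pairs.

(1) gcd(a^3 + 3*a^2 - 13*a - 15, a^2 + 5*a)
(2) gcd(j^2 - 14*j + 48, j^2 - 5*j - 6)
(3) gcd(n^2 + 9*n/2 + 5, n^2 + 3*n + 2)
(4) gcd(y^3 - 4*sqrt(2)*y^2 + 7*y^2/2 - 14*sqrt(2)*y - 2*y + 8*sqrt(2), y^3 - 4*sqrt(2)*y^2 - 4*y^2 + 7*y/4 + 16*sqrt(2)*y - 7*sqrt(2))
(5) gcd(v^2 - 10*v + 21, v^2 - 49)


(1) = a + 5
(2) = gcd((j - 8)*(j - 6), (j - 6)*(j + 1)) = j - 6
(3) = gcd((n + 2)*(n + 5/2), (n + 1)*(n + 2)) = n + 2
(4) = y^2 + y*(-4*sqrt(2) - 1/2) + 2*sqrt(2)
(5) = v - 7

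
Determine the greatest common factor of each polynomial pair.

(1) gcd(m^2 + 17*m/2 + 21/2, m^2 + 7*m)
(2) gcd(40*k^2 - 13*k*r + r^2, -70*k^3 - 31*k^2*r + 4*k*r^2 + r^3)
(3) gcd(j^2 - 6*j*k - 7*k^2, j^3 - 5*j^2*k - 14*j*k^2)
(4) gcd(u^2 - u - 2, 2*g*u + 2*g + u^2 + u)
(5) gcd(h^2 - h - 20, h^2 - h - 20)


(1) = gcd((m + 3/2)*(m + 7), m*(m + 7)) = m + 7
(2) = gcd((-8*k + r)*(-5*k + r), (-5*k + r)*(2*k + r)*(7*k + r)) = -5*k + r
(3) = j - 7*k
(4) = gcd((u - 2)*(u + 1), (2*g + u)*(u + 1)) = u + 1
(5) = gcd((h - 5)*(h + 4), (h - 5)*(h + 4)) = h^2 - h - 20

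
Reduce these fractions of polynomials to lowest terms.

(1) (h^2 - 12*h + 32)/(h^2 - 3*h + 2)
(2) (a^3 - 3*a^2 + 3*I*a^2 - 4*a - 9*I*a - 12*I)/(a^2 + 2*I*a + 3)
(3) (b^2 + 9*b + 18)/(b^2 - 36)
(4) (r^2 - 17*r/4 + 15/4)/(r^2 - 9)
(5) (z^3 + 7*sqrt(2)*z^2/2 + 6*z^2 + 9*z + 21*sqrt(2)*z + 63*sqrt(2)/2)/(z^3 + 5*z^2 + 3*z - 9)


(1) = (h^2 - 12*h + 32)/(h^2 - 3*h + 2)
(2) = (a^2 - 3*a - 4)/(a - I)
(3) = (b + 3)/(b - 6)
(4) = (4*r - 5)/(4*r + 12)
(5) = (2*z + 7*sqrt(2))/(2*z - 2)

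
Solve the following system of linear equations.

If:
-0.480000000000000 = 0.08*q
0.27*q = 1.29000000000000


Then:
No Solution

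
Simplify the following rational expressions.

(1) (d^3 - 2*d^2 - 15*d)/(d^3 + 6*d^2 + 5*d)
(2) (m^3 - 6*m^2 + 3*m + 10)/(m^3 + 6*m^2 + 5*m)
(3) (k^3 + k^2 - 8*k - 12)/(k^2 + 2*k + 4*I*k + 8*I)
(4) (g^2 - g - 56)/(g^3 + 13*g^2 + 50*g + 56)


(1) = (d^2 - 2*d - 15)/(d^2 + 6*d + 5)
(2) = (m^2 - 7*m + 10)/(m^2 + 5*m)
(3) = (k^2 - k - 6)/(k + 4*I)
(4) = (g - 8)/(g^2 + 6*g + 8)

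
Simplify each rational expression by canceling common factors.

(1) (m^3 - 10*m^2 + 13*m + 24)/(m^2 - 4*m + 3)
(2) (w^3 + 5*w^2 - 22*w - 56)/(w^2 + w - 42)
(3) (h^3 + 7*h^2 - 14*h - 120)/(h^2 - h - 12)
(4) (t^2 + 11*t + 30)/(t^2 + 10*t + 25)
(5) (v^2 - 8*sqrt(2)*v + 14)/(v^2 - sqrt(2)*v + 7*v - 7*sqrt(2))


(1) = (m^2 - 7*m - 8)/(m - 1)
(2) = (w^2 - 2*w - 8)/(w - 6)
(3) = (h^2 + 11*h + 30)/(h + 3)
(4) = (t + 6)/(t + 5)
(5) = (v - 7*sqrt(2))/(v + 7)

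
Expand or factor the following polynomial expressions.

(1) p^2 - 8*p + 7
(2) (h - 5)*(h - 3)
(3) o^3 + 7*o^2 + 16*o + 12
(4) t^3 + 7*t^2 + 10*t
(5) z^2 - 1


(1) = (p - 7)*(p - 1)
(2) = h^2 - 8*h + 15
(3) = (o + 2)^2*(o + 3)
(4) = t*(t + 2)*(t + 5)
(5) = (z - 1)*(z + 1)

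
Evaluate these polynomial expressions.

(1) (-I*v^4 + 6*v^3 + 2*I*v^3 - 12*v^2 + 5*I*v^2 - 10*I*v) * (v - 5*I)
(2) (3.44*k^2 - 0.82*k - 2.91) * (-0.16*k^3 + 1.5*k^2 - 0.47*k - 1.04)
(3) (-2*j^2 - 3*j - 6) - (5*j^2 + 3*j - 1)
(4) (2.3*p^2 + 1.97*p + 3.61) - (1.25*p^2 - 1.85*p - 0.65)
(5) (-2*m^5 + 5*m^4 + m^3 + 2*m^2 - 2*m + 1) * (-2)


(1) = -I*v^5 + v^4 + 2*I*v^4 - 2*v^3 - 25*I*v^3 + 25*v^2 + 50*I*v^2 - 50*v
(2) = -0.5504*k^5 + 5.2912*k^4 - 2.3812*k^3 - 7.5572*k^2 + 2.2205*k + 3.0264
(3) = -7*j^2 - 6*j - 5
(4) = 1.05*p^2 + 3.82*p + 4.26
(5) = 4*m^5 - 10*m^4 - 2*m^3 - 4*m^2 + 4*m - 2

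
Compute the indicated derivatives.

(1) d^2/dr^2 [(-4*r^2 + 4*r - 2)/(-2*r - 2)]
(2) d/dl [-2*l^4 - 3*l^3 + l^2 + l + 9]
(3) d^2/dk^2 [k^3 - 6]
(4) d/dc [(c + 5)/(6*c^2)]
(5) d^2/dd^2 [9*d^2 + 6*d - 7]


(1) = 10/(r^3 + 3*r^2 + 3*r + 1)
(2) = -8*l^3 - 9*l^2 + 2*l + 1
(3) = 6*k
(4) = (-c - 10)/(6*c^3)
(5) = 18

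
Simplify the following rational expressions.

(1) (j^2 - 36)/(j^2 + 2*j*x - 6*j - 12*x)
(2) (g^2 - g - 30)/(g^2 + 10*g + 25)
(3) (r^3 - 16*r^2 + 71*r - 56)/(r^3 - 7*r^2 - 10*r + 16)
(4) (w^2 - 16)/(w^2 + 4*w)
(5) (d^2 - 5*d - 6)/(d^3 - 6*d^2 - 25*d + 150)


(1) = (j + 6)/(j + 2*x)
(2) = (g - 6)/(g + 5)
(3) = (r - 7)/(r + 2)
(4) = (w - 4)/w
(5) = (d + 1)/(d^2 - 25)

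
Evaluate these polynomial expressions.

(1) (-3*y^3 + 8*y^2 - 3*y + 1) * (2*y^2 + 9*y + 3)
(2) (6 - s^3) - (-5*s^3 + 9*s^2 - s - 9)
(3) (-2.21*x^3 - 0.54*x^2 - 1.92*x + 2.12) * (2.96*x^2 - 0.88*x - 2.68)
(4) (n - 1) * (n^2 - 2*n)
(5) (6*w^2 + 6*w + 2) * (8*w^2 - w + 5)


(1) = -6*y^5 - 11*y^4 + 57*y^3 - y^2 + 3
(2) = 4*s^3 - 9*s^2 + s + 15
(3) = -6.5416*x^5 + 0.3464*x^4 + 0.7148*x^3 + 9.412*x^2 + 3.28*x - 5.6816
(4) = n^3 - 3*n^2 + 2*n
(5) = 48*w^4 + 42*w^3 + 40*w^2 + 28*w + 10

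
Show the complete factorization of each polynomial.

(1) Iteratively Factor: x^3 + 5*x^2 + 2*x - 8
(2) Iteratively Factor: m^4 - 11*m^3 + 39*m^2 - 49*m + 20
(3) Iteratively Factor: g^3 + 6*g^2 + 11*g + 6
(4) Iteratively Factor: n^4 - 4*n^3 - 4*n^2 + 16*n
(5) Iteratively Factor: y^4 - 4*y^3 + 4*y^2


(1) = (x + 4)*(x^2 + x - 2) = (x + 2)*(x + 4)*(x - 1)
(2) = (m - 4)*(m^3 - 7*m^2 + 11*m - 5) = (m - 4)*(m - 1)*(m^2 - 6*m + 5) = (m - 5)*(m - 4)*(m - 1)*(m - 1)
(3) = (g + 3)*(g^2 + 3*g + 2) = (g + 2)*(g + 3)*(g + 1)
(4) = (n)*(n^3 - 4*n^2 - 4*n + 16) = n*(n - 4)*(n^2 - 4) = n*(n - 4)*(n + 2)*(n - 2)
(5) = (y)*(y^3 - 4*y^2 + 4*y) = y*(y - 2)*(y^2 - 2*y) = y^2*(y - 2)*(y - 2)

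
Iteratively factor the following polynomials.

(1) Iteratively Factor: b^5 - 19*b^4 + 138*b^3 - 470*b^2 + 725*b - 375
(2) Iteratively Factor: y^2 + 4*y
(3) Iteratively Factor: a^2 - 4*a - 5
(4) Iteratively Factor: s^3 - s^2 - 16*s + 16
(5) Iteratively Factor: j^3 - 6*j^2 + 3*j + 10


(1) = (b - 5)*(b^4 - 14*b^3 + 68*b^2 - 130*b + 75) = (b - 5)^2*(b^3 - 9*b^2 + 23*b - 15) = (b - 5)^3*(b^2 - 4*b + 3) = (b - 5)^3*(b - 1)*(b - 3)
(2) = (y + 4)*(y)
(3) = (a - 5)*(a + 1)
(4) = (s - 4)*(s^2 + 3*s - 4) = (s - 4)*(s + 4)*(s - 1)
(5) = (j - 5)*(j^2 - j - 2) = (j - 5)*(j + 1)*(j - 2)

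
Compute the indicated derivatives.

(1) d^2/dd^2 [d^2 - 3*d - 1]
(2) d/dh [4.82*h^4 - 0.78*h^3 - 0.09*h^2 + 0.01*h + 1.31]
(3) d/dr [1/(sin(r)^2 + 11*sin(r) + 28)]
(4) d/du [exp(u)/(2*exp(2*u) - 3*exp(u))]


(1) = 2
(2) = 19.28*h^3 - 2.34*h^2 - 0.18*h + 0.01
(3) = -(2*sin(r) + 11)*cos(r)/(sin(r)^2 + 11*sin(r) + 28)^2
(4) = -2*exp(u)/(2*exp(u) - 3)^2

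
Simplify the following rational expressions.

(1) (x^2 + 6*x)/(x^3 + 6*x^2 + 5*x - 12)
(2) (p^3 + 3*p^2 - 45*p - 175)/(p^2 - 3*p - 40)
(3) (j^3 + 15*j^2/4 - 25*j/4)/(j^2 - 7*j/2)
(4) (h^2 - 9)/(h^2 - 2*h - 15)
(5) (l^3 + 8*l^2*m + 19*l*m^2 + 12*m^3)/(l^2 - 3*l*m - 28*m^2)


(1) = (x^2 + 6*x)/(x^3 + 6*x^2 + 5*x - 12)
(2) = (p^2 - 2*p - 35)/(p - 8)
(3) = (4*j^2 + 15*j - 25)/(4*j - 14)
(4) = (h - 3)/(h - 5)
(5) = (l^2 + 4*l*m + 3*m^2)/(l - 7*m)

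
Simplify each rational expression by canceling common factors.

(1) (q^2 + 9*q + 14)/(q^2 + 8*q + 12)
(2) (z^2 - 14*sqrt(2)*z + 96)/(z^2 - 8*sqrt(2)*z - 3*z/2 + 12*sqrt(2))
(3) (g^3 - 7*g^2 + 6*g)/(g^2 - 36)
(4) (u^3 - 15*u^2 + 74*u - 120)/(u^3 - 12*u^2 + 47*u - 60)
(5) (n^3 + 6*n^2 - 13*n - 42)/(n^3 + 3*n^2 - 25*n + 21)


(1) = (q + 7)/(q + 6)
(2) = (2*z - 12*sqrt(2))/(2*z - 3)
(3) = (g^2 - g)/(g + 6)
(4) = (u - 6)/(u - 3)
(5) = (n + 2)/(n - 1)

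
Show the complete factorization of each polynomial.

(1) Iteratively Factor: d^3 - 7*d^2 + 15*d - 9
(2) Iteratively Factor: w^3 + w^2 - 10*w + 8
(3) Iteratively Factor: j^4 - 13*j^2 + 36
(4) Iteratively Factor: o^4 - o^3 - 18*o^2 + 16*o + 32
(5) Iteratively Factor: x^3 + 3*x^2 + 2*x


(1) = (d - 3)*(d^2 - 4*d + 3) = (d - 3)*(d - 1)*(d - 3)
(2) = (w + 4)*(w^2 - 3*w + 2) = (w - 1)*(w + 4)*(w - 2)
(3) = (j + 3)*(j^3 - 3*j^2 - 4*j + 12) = (j - 2)*(j + 3)*(j^2 - j - 6) = (j - 3)*(j - 2)*(j + 3)*(j + 2)
(4) = (o + 1)*(o^3 - 2*o^2 - 16*o + 32) = (o + 1)*(o + 4)*(o^2 - 6*o + 8) = (o - 4)*(o + 1)*(o + 4)*(o - 2)
(5) = (x + 2)*(x^2 + x) = x*(x + 2)*(x + 1)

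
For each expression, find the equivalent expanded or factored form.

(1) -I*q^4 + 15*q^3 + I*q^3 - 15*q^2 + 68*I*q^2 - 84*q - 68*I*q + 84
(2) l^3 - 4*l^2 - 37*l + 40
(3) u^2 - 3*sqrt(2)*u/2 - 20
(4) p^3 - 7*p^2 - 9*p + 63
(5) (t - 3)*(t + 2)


(1) = (q + 2*I)*(q + 6*I)*(q + 7*I)*(-I*q + I)
(2) = (l - 8)*(l - 1)*(l + 5)
(3) = (u - 4*sqrt(2))*(u + 5*sqrt(2)/2)
(4) = (p - 7)*(p - 3)*(p + 3)
(5) = t^2 - t - 6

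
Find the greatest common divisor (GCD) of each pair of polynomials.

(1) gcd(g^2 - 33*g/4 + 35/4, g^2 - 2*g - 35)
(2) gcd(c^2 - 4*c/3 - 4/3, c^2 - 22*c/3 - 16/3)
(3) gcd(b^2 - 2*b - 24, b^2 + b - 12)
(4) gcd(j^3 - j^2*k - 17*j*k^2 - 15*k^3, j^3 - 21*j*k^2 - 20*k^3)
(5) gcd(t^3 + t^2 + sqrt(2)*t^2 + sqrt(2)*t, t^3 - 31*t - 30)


(1) = g - 7
(2) = c + 2/3
(3) = b + 4
(4) = gcd((j - 5*k)*(j + k)*(j + 3*k), (j - 5*k)*(j + k)*(j + 4*k)) = j^2 - 4*j*k - 5*k^2
(5) = gcd(t*(t + 1)*(t + sqrt(2)), (t - 6)*(t + 1)*(t + 5)) = t + 1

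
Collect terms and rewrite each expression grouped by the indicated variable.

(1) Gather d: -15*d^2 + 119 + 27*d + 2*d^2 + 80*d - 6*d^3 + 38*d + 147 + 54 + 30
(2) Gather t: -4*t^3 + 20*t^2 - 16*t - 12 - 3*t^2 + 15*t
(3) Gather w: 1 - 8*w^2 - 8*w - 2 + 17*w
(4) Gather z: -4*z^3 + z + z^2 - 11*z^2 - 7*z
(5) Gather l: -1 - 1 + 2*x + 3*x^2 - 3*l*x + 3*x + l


(1) = -6*d^3 - 13*d^2 + 145*d + 350
(2) = -4*t^3 + 17*t^2 - t - 12
(3) = -8*w^2 + 9*w - 1
(4) = -4*z^3 - 10*z^2 - 6*z
(5) = l*(1 - 3*x) + 3*x^2 + 5*x - 2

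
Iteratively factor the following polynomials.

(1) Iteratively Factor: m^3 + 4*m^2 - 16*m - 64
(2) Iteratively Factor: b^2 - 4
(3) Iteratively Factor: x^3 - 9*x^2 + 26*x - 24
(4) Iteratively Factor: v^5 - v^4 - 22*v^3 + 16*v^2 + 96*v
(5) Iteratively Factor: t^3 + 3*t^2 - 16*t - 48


(1) = (m + 4)*(m^2 - 16) = (m - 4)*(m + 4)*(m + 4)
(2) = (b + 2)*(b - 2)
(3) = (x - 3)*(x^2 - 6*x + 8) = (x - 4)*(x - 3)*(x - 2)
(4) = (v)*(v^4 - v^3 - 22*v^2 + 16*v + 96) = v*(v - 4)*(v^3 + 3*v^2 - 10*v - 24) = v*(v - 4)*(v + 2)*(v^2 + v - 12) = v*(v - 4)*(v - 3)*(v + 2)*(v + 4)
(5) = (t - 4)*(t^2 + 7*t + 12) = (t - 4)*(t + 3)*(t + 4)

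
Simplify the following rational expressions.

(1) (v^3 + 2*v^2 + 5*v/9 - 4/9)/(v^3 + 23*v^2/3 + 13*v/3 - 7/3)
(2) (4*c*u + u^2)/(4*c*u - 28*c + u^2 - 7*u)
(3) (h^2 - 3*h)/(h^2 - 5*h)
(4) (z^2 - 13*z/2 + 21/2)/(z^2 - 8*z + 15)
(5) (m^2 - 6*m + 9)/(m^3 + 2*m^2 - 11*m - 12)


(1) = (3*v + 4)/(3*v + 21)
(2) = u/(u - 7)
(3) = (h - 3)/(h - 5)
(4) = (2*z - 7)/(2*z - 10)
(5) = (m - 3)/(m^2 + 5*m + 4)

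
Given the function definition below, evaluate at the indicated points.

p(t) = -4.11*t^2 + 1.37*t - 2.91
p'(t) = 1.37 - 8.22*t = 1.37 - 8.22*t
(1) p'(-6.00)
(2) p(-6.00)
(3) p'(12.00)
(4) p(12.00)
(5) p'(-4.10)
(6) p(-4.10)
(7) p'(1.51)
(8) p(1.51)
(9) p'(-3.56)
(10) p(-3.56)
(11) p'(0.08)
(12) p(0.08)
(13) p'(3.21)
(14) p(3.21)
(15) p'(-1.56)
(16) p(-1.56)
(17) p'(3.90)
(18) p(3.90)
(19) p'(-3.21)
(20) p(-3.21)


(1) = 50.69
(2) = -159.09
(3) = -97.27
(4) = -578.31
(5) = 35.07
(6) = -77.62
(7) = -11.04
(8) = -10.21
(9) = 30.63
(10) = -59.88
(11) = 0.71
(12) = -2.83
(13) = -25.02
(14) = -40.86
(15) = 14.19
(16) = -15.05
(17) = -30.69
(18) = -60.08
(19) = 27.76
(20) = -49.66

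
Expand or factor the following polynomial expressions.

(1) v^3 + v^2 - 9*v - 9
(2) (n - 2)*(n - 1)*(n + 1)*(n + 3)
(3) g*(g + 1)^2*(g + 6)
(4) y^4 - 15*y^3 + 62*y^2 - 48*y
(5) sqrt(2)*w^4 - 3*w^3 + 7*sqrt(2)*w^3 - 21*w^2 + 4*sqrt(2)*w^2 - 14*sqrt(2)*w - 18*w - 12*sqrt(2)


(1) = (v - 3)*(v + 1)*(v + 3)
(2) = n^4 + n^3 - 7*n^2 - n + 6
(3) = g^4 + 8*g^3 + 13*g^2 + 6*g
(4) = y*(y - 8)*(y - 6)*(y - 1)
(5) = (w + 1)*(w + 6)*(w - 2*sqrt(2))*(sqrt(2)*w + 1)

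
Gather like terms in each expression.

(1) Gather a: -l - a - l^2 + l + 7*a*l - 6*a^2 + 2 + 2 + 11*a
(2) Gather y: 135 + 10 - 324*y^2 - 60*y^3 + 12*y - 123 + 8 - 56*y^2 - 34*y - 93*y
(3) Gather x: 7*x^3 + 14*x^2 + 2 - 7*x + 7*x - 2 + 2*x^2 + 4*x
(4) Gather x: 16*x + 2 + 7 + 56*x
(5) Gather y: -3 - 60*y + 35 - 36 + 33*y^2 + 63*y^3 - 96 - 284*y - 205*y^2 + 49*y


(1) = -6*a^2 + a*(7*l + 10) - l^2 + 4
(2) = -60*y^3 - 380*y^2 - 115*y + 30
(3) = 7*x^3 + 16*x^2 + 4*x
(4) = 72*x + 9
(5) = 63*y^3 - 172*y^2 - 295*y - 100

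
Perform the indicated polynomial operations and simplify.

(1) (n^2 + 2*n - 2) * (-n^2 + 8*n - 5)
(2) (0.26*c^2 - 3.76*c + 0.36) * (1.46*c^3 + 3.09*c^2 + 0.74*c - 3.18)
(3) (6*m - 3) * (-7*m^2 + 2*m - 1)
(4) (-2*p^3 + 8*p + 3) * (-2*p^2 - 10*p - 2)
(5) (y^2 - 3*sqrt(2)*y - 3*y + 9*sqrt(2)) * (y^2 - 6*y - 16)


(1) = -n^4 + 6*n^3 + 13*n^2 - 26*n + 10
(2) = 0.3796*c^5 - 4.6862*c^4 - 10.9004*c^3 - 2.4968*c^2 + 12.2232*c - 1.1448
(3) = -42*m^3 + 33*m^2 - 12*m + 3
(4) = 4*p^5 + 20*p^4 - 12*p^3 - 86*p^2 - 46*p - 6
(5) = y^4 - 9*y^3 - 3*sqrt(2)*y^3 + 2*y^2 + 27*sqrt(2)*y^2 - 6*sqrt(2)*y + 48*y - 144*sqrt(2)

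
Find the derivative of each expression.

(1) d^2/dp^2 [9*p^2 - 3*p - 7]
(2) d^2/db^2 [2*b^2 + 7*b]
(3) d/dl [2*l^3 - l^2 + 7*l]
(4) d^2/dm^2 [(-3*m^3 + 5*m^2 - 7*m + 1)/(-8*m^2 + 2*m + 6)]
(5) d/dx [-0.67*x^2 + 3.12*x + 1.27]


(1) = 18
(2) = 4
(3) = 6*l^2 - 2*l + 7
(4) = (131*m^3 - 201*m^2 + 345*m - 79)/(64*m^6 - 48*m^5 - 132*m^4 + 71*m^3 + 99*m^2 - 27*m - 27)
(5) = 3.12 - 1.34*x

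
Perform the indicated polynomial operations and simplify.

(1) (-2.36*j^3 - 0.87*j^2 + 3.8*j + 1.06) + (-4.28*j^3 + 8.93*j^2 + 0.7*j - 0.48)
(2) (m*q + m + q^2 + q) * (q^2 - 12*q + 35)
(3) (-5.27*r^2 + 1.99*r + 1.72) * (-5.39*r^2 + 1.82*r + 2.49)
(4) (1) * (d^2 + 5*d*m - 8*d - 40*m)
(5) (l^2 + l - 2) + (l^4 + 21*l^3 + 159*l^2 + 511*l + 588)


(1) = -6.64*j^3 + 8.06*j^2 + 4.5*j + 0.58
(2) = m*q^3 - 11*m*q^2 + 23*m*q + 35*m + q^4 - 11*q^3 + 23*q^2 + 35*q
(3) = 28.4053*r^4 - 20.3175*r^3 - 18.7713*r^2 + 8.0855*r + 4.2828
(4) = d^2 + 5*d*m - 8*d - 40*m
(5) = l^4 + 21*l^3 + 160*l^2 + 512*l + 586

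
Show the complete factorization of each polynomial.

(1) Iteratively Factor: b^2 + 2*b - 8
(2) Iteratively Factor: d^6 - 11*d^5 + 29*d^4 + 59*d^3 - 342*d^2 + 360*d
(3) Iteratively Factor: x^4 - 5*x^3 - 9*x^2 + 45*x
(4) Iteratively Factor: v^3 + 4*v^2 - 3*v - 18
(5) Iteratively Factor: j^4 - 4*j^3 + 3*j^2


(1) = (b - 2)*(b + 4)
(2) = (d - 3)*(d^5 - 8*d^4 + 5*d^3 + 74*d^2 - 120*d) = (d - 4)*(d - 3)*(d^4 - 4*d^3 - 11*d^2 + 30*d) = (d - 4)*(d - 3)*(d + 3)*(d^3 - 7*d^2 + 10*d) = (d - 5)*(d - 4)*(d - 3)*(d + 3)*(d^2 - 2*d) = (d - 5)*(d - 4)*(d - 3)*(d - 2)*(d + 3)*(d)
(3) = (x)*(x^3 - 5*x^2 - 9*x + 45) = x*(x - 3)*(x^2 - 2*x - 15) = x*(x - 3)*(x + 3)*(x - 5)
(4) = (v + 3)*(v^2 + v - 6) = (v - 2)*(v + 3)*(v + 3)
(5) = (j - 3)*(j^3 - j^2) = (j - 3)*(j - 1)*(j^2) = j*(j - 3)*(j - 1)*(j)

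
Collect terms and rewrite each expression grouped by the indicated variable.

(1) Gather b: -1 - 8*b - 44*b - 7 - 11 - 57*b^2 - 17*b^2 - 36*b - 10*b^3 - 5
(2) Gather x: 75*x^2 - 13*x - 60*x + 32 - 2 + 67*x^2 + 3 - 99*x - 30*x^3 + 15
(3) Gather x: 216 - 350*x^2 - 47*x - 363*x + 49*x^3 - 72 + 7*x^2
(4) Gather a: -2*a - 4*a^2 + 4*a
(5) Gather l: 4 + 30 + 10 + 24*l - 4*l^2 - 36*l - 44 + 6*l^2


(1) = -10*b^3 - 74*b^2 - 88*b - 24
(2) = -30*x^3 + 142*x^2 - 172*x + 48
(3) = 49*x^3 - 343*x^2 - 410*x + 144
(4) = -4*a^2 + 2*a
(5) = 2*l^2 - 12*l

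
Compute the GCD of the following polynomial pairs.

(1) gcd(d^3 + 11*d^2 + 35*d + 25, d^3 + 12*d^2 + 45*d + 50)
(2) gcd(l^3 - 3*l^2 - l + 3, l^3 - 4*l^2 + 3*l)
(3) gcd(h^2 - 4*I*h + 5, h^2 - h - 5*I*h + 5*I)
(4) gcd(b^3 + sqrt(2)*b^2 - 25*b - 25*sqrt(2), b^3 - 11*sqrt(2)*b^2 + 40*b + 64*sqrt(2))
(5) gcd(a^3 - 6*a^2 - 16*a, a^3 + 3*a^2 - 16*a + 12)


(1) = d^2 + 10*d + 25
(2) = l^2 - 4*l + 3
(3) = gcd((h - 5*I)*(h + I), (h - 1)*(h - 5*I)) = h - 5*I
(4) = gcd((b - 5)*(b + 5)*(b + sqrt(2)), (b - 8*sqrt(2))*(b - 4*sqrt(2))*(b + sqrt(2))) = b + sqrt(2)
(5) = 1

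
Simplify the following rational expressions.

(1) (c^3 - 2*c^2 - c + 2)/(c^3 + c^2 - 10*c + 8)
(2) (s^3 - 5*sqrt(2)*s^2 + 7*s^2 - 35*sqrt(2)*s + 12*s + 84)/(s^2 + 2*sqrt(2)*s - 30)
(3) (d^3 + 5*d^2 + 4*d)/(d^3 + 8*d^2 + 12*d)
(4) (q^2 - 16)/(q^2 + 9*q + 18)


(1) = (c + 1)/(c + 4)
(2) = (s^2 + s*(7 - 2*sqrt(2)) - 14*sqrt(2))/(s + 5*sqrt(2))
(3) = (d^2 + 5*d + 4)/(d^2 + 8*d + 12)
(4) = (q^2 - 16)/(q^2 + 9*q + 18)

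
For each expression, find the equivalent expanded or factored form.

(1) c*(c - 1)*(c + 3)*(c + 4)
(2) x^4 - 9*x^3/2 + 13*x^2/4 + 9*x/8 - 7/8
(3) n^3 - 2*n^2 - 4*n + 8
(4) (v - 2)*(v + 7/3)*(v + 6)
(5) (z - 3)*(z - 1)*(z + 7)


(1) = c^4 + 6*c^3 + 5*c^2 - 12*c
(2) = (x - 7/2)*(x - 1)*(x - 1/2)*(x + 1/2)
(3) = (n - 2)^2*(n + 2)
(4) = v^3 + 19*v^2/3 - 8*v/3 - 28
(5) = z^3 + 3*z^2 - 25*z + 21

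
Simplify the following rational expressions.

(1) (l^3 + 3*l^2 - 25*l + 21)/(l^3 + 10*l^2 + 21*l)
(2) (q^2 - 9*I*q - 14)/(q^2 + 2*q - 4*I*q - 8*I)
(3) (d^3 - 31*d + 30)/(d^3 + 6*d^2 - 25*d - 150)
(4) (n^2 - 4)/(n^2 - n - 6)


(1) = (l^2 - 4*l + 3)/(l^2 + 3*l)
(2) = (q^2 - 9*I*q - 14)/(q^2 + q*(2 - 4*I) - 8*I)
(3) = (d - 1)/(d + 5)
(4) = (n - 2)/(n - 3)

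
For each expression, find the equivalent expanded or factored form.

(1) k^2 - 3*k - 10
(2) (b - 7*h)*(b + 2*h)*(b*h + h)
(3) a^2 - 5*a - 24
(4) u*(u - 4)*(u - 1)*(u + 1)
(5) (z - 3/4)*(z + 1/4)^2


(1) = (k - 5)*(k + 2)
(2) = b^3*h - 5*b^2*h^2 + b^2*h - 14*b*h^3 - 5*b*h^2 - 14*h^3
(3) = (a - 8)*(a + 3)
(4) = u^4 - 4*u^3 - u^2 + 4*u
(5) = z^3 - z^2/4 - 5*z/16 - 3/64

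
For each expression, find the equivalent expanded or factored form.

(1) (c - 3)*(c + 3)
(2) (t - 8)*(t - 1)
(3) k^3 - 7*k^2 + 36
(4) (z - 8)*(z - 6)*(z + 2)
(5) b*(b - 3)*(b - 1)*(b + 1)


(1) = c^2 - 9
(2) = t^2 - 9*t + 8
(3) = (k - 6)*(k - 3)*(k + 2)
(4) = z^3 - 12*z^2 + 20*z + 96
(5) = b^4 - 3*b^3 - b^2 + 3*b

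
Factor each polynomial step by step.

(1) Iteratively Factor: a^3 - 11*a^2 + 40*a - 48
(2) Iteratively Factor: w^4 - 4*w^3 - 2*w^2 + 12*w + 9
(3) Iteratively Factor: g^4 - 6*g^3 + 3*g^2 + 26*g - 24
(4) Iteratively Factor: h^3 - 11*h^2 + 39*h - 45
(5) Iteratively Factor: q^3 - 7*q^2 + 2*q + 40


(1) = (a - 4)*(a^2 - 7*a + 12) = (a - 4)*(a - 3)*(a - 4)
(2) = (w + 1)*(w^3 - 5*w^2 + 3*w + 9) = (w + 1)^2*(w^2 - 6*w + 9) = (w - 3)*(w + 1)^2*(w - 3)
(3) = (g - 1)*(g^3 - 5*g^2 - 2*g + 24) = (g - 4)*(g - 1)*(g^2 - g - 6) = (g - 4)*(g - 1)*(g + 2)*(g - 3)
(4) = (h - 3)*(h^2 - 8*h + 15) = (h - 5)*(h - 3)*(h - 3)
(5) = (q - 4)*(q^2 - 3*q - 10) = (q - 4)*(q + 2)*(q - 5)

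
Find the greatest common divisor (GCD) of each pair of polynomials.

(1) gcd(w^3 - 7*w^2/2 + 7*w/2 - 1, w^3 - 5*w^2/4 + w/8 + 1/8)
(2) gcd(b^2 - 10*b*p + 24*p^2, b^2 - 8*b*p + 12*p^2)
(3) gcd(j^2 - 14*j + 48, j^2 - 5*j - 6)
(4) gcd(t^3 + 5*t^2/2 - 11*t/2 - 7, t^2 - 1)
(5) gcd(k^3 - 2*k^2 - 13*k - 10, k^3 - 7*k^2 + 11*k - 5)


(1) = gcd((w - 2)*(w - 1)*(w - 1/2), (w - 1)*(w - 1/2)*(w + 1/4)) = w^2 - 3*w/2 + 1/2
(2) = gcd((b - 6*p)*(b - 4*p), (b - 6*p)*(b - 2*p)) = -b + 6*p
(3) = j - 6
(4) = t + 1
(5) = gcd((k - 5)*(k + 1)*(k + 2), (k - 5)*(k - 1)^2) = k - 5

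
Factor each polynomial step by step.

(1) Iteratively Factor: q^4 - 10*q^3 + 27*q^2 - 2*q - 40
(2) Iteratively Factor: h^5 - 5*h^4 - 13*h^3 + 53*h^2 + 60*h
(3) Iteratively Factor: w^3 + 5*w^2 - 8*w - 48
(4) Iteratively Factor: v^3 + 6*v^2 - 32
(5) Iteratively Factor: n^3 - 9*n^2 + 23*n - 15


(1) = (q - 4)*(q^3 - 6*q^2 + 3*q + 10) = (q - 5)*(q - 4)*(q^2 - q - 2) = (q - 5)*(q - 4)*(q - 2)*(q + 1)
(2) = (h)*(h^4 - 5*h^3 - 13*h^2 + 53*h + 60) = h*(h - 4)*(h^3 - h^2 - 17*h - 15) = h*(h - 4)*(h + 3)*(h^2 - 4*h - 5) = h*(h - 5)*(h - 4)*(h + 3)*(h + 1)
(3) = (w + 4)*(w^2 + w - 12) = (w + 4)^2*(w - 3)
(4) = (v + 4)*(v^2 + 2*v - 8) = (v - 2)*(v + 4)*(v + 4)
(5) = (n - 3)*(n^2 - 6*n + 5) = (n - 5)*(n - 3)*(n - 1)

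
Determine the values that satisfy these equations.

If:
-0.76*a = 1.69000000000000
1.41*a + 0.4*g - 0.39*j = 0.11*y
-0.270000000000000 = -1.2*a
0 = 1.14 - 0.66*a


Then:
No Solution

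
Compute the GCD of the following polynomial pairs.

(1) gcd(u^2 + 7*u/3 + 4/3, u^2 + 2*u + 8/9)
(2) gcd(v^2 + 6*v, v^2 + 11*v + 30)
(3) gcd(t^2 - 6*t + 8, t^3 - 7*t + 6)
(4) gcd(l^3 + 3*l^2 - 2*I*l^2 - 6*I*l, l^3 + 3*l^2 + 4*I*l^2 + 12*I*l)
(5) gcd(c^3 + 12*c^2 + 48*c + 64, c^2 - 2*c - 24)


(1) = gcd((u + 1)*(u + 4/3), (u + 2/3)*(u + 4/3)) = u + 4/3
(2) = v + 6
(3) = gcd((t - 4)*(t - 2), (t - 2)*(t - 1)*(t + 3)) = t - 2
(4) = gcd(l*(l + 3)*(l - 2*I), l*(l + 3)*(l + 4*I)) = l^2 + 3*l
(5) = gcd((c + 4)^3, (c - 6)*(c + 4)) = c + 4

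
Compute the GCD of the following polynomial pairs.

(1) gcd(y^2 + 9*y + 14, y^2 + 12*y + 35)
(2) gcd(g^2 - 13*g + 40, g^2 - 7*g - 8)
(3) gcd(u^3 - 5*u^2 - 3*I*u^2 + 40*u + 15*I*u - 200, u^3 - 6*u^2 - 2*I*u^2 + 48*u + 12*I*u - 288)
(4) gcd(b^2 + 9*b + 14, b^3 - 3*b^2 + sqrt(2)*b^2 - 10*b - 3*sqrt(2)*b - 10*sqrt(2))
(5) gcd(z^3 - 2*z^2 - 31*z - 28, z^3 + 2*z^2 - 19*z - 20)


(1) = gcd((y + 2)*(y + 7), (y + 5)*(y + 7)) = y + 7
(2) = g - 8
(3) = gcd((u - 5)*(u - 8*I)*(u + 5*I), (u - 6)*(u - 8*I)*(u + 6*I)) = u - 8*I
(4) = gcd((b + 2)*(b + 7), (b - 5)*(b + 2)*(b + sqrt(2))) = b + 2
(5) = gcd((z - 7)*(z + 1)*(z + 4), (z - 4)*(z + 1)*(z + 5)) = z + 1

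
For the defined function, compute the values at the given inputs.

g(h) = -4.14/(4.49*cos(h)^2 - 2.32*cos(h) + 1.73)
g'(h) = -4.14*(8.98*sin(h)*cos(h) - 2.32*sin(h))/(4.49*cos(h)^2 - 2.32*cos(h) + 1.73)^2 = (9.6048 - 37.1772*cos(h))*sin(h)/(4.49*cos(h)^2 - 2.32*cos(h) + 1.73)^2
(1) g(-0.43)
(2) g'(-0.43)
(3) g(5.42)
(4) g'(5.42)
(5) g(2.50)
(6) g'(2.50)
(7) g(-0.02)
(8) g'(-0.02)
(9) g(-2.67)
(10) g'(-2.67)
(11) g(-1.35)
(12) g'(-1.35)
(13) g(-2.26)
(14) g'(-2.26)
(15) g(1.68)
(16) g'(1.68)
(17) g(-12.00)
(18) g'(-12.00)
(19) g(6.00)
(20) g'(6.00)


(1) = -1.24
(2) = 0.91
(3) = -1.95
(4) = 2.46
(5) = -0.64
(6) = 0.56
(7) = -1.06
(8) = 0.04
(9) = -0.56
(10) = -0.36
(11) = -2.88
(12) = -0.69
(13) = -0.82
(14) = -1.02
(15) = -2.03
(16) = 3.27
(17) = -1.39
(18) = -1.32
(19) = -1.14
(20) = 0.55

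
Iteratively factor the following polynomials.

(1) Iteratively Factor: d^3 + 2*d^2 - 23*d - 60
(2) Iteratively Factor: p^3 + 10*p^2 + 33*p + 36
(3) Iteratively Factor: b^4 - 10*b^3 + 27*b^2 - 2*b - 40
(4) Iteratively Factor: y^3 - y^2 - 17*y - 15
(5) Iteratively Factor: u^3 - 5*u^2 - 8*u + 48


(1) = (d + 3)*(d^2 - d - 20) = (d - 5)*(d + 3)*(d + 4)
(2) = (p + 3)*(p^2 + 7*p + 12) = (p + 3)^2*(p + 4)
(3) = (b + 1)*(b^3 - 11*b^2 + 38*b - 40) = (b - 4)*(b + 1)*(b^2 - 7*b + 10) = (b - 4)*(b - 2)*(b + 1)*(b - 5)
(4) = (y + 3)*(y^2 - 4*y - 5) = (y + 1)*(y + 3)*(y - 5)
(5) = (u + 3)*(u^2 - 8*u + 16) = (u - 4)*(u + 3)*(u - 4)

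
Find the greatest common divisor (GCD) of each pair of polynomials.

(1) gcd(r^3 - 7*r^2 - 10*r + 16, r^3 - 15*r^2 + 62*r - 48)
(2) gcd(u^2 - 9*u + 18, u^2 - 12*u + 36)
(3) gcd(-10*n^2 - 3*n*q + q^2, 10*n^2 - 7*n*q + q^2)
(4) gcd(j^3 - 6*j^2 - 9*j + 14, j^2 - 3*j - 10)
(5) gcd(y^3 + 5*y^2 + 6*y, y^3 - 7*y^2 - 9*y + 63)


(1) = gcd((r - 8)*(r - 1)*(r + 2), (r - 8)*(r - 6)*(r - 1)) = r^2 - 9*r + 8
(2) = gcd((u - 6)*(u - 3), (u - 6)^2) = u - 6
(3) = -5*n + q
(4) = gcd((j - 7)*(j - 1)*(j + 2), (j - 5)*(j + 2)) = j + 2
(5) = gcd(y*(y + 2)*(y + 3), (y - 7)*(y - 3)*(y + 3)) = y + 3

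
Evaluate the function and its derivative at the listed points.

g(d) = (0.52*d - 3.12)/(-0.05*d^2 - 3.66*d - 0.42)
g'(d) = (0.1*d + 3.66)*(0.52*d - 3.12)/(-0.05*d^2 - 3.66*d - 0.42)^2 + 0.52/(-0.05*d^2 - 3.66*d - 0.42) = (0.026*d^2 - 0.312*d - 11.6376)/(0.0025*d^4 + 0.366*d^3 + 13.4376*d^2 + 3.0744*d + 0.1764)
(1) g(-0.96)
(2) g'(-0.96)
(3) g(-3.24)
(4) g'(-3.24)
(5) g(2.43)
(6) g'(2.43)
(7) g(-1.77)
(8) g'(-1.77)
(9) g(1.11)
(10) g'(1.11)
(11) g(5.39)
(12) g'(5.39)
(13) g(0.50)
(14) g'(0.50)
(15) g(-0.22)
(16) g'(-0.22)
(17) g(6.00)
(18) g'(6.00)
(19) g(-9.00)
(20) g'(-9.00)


(1) = -1.19
(2) = -1.22
(3) = -0.44
(4) = -0.09
(5) = 0.19
(6) = -0.13
(7) = -0.68
(8) = -0.32
(9) = 0.56
(10) = -0.58
(11) = 0.01
(12) = -0.03
(13) = 1.26
(14) = -2.30
(15) = -8.45
(16) = -78.95
(17) = 0.00
(18) = -0.02
(19) = -0.27
(20) = -0.01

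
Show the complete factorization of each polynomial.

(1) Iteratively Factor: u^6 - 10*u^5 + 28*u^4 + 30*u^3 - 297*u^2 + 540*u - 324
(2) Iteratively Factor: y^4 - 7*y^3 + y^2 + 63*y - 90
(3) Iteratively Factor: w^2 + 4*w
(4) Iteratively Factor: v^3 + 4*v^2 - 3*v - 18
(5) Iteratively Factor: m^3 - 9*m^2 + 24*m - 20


(1) = (u - 3)*(u^5 - 7*u^4 + 7*u^3 + 51*u^2 - 144*u + 108) = (u - 3)^2*(u^4 - 4*u^3 - 5*u^2 + 36*u - 36) = (u - 3)^2*(u + 3)*(u^3 - 7*u^2 + 16*u - 12) = (u - 3)^2*(u - 2)*(u + 3)*(u^2 - 5*u + 6) = (u - 3)^2*(u - 2)^2*(u + 3)*(u - 3)
(2) = (y + 3)*(y^3 - 10*y^2 + 31*y - 30) = (y - 3)*(y + 3)*(y^2 - 7*y + 10) = (y - 5)*(y - 3)*(y + 3)*(y - 2)
(3) = (w + 4)*(w)
(4) = (v - 2)*(v^2 + 6*v + 9) = (v - 2)*(v + 3)*(v + 3)
(5) = (m - 2)*(m^2 - 7*m + 10) = (m - 5)*(m - 2)*(m - 2)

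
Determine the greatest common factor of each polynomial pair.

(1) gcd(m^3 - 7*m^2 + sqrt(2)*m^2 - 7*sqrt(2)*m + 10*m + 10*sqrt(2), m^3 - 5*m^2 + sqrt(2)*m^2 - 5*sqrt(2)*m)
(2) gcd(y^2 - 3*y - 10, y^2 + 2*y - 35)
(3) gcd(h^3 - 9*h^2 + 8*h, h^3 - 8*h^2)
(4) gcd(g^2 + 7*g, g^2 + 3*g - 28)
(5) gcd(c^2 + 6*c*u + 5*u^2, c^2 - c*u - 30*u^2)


(1) = gcd((m - 5)*(m - 2)*(m + sqrt(2)), m*(m - 5)*(m + sqrt(2))) = m^2 + m*(-5 + sqrt(2)) - 5*sqrt(2)
(2) = gcd((y - 5)*(y + 2), (y - 5)*(y + 7)) = y - 5
(3) = h^2 - 8*h
(4) = gcd(g*(g + 7), (g - 4)*(g + 7)) = g + 7
(5) = gcd((c + u)*(c + 5*u), (c - 6*u)*(c + 5*u)) = c + 5*u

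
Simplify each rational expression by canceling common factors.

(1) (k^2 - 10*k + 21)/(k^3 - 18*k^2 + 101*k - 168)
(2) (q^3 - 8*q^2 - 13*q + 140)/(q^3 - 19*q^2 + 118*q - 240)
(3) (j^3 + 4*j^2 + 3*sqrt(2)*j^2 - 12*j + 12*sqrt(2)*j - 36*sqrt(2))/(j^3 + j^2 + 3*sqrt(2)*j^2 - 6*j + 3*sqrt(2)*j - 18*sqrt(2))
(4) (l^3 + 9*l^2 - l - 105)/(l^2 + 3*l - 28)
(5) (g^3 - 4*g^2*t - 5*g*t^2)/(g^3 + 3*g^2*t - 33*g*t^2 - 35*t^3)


(1) = 1/(k - 8)
(2) = (q^2 - 3*q - 28)/(q^2 - 14*q + 48)
(3) = (j + 6)/(j + 3)
(4) = (l^2 + 2*l - 15)/(l - 4)
(5) = g/(g + 7*t)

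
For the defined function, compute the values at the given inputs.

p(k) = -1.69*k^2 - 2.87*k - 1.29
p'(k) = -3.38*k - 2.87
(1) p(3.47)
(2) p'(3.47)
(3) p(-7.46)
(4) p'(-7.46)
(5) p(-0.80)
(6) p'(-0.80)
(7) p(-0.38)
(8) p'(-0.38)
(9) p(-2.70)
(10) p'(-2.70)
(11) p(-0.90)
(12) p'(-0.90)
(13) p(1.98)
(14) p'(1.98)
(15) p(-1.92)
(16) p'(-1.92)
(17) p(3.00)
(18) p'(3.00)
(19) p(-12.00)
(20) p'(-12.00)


(1) = -31.60
(2) = -14.60
(3) = -73.93
(4) = 22.34
(5) = -0.08
(6) = -0.17
(7) = -0.44
(8) = -1.59
(9) = -5.86
(10) = 6.26
(11) = -0.08
(12) = 0.17
(13) = -13.60
(14) = -9.56
(15) = -2.01
(16) = 3.62
(17) = -25.11
(18) = -13.01
(19) = -210.21
(20) = 37.69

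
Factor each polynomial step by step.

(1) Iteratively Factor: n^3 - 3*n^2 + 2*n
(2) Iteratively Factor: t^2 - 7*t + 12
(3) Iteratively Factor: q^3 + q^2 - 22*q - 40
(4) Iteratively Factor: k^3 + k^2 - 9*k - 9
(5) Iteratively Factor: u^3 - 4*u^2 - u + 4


(1) = (n)*(n^2 - 3*n + 2) = n*(n - 1)*(n - 2)
(2) = (t - 3)*(t - 4)
(3) = (q + 4)*(q^2 - 3*q - 10) = (q - 5)*(q + 4)*(q + 2)
(4) = (k + 3)*(k^2 - 2*k - 3) = (k - 3)*(k + 3)*(k + 1)
(5) = (u - 1)*(u^2 - 3*u - 4) = (u - 4)*(u - 1)*(u + 1)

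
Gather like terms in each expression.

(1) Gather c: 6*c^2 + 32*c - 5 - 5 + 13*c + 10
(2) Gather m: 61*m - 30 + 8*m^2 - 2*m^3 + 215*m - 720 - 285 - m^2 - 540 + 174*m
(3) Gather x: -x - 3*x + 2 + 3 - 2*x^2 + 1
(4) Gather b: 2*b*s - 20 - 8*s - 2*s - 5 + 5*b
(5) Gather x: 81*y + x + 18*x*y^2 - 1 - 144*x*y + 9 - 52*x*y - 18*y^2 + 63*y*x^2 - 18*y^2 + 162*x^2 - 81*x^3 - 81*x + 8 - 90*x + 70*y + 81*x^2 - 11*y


(1) = 6*c^2 + 45*c
(2) = -2*m^3 + 7*m^2 + 450*m - 1575
(3) = -2*x^2 - 4*x + 6
(4) = b*(2*s + 5) - 10*s - 25
(5) = -81*x^3 + x^2*(63*y + 243) + x*(18*y^2 - 196*y - 170) - 36*y^2 + 140*y + 16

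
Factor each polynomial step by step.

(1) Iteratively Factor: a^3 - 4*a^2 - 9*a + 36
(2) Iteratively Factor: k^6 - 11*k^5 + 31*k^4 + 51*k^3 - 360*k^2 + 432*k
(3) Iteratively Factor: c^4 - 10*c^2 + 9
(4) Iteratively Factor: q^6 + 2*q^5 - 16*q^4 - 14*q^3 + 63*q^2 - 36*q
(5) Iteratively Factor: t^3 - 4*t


(1) = (a - 3)*(a^2 - a - 12) = (a - 4)*(a - 3)*(a + 3)
(2) = (k - 3)*(k^5 - 8*k^4 + 7*k^3 + 72*k^2 - 144*k) = k*(k - 3)*(k^4 - 8*k^3 + 7*k^2 + 72*k - 144) = k*(k - 3)*(k + 3)*(k^3 - 11*k^2 + 40*k - 48) = k*(k - 4)*(k - 3)*(k + 3)*(k^2 - 7*k + 12) = k*(k - 4)*(k - 3)^2*(k + 3)*(k - 4)
(3) = (c + 3)*(c^3 - 3*c^2 - c + 3) = (c + 1)*(c + 3)*(c^2 - 4*c + 3) = (c - 3)*(c + 1)*(c + 3)*(c - 1)
(4) = (q + 4)*(q^5 - 2*q^4 - 8*q^3 + 18*q^2 - 9*q) = (q - 3)*(q + 4)*(q^4 + q^3 - 5*q^2 + 3*q) = q*(q - 3)*(q + 4)*(q^3 + q^2 - 5*q + 3) = q*(q - 3)*(q - 1)*(q + 4)*(q^2 + 2*q - 3) = q*(q - 3)*(q - 1)*(q + 3)*(q + 4)*(q - 1)
(5) = (t)*(t^2 - 4) = t*(t + 2)*(t - 2)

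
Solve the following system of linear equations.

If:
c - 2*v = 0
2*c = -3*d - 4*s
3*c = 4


Then:
c = 4/3
d = -4*s/3 - 8/9
v = 2/3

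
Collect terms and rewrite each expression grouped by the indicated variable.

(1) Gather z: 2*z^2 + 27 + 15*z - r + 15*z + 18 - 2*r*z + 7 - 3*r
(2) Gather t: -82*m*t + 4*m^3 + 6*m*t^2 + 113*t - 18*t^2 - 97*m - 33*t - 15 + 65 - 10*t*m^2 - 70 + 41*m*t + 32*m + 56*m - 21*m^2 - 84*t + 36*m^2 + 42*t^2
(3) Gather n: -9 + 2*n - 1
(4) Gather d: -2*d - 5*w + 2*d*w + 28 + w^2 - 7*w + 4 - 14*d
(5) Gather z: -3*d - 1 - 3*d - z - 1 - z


(1) = -4*r + 2*z^2 + z*(30 - 2*r) + 52
(2) = 4*m^3 + 15*m^2 - 9*m + t^2*(6*m + 24) + t*(-10*m^2 - 41*m - 4) - 20
(3) = 2*n - 10
(4) = d*(2*w - 16) + w^2 - 12*w + 32
(5) = -6*d - 2*z - 2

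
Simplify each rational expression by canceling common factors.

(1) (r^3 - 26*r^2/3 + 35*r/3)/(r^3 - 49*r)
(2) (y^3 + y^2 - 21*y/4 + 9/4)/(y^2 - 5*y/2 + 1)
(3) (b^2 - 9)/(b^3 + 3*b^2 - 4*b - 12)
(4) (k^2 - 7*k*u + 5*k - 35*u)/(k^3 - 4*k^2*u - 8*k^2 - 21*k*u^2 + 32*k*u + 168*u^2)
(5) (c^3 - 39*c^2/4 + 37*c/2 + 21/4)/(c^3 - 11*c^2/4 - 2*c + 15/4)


(1) = (3*r - 5)/(3*r + 21)
(2) = (2*y^2 + 3*y - 9)/(2*y - 4)
(3) = (b - 3)/(b^2 - 4)
(4) = (k + 5)/(k^2 + 3*k*u - 8*k - 24*u)
(5) = (4*c^2 - 27*c - 7)/(4*c^2 + c - 5)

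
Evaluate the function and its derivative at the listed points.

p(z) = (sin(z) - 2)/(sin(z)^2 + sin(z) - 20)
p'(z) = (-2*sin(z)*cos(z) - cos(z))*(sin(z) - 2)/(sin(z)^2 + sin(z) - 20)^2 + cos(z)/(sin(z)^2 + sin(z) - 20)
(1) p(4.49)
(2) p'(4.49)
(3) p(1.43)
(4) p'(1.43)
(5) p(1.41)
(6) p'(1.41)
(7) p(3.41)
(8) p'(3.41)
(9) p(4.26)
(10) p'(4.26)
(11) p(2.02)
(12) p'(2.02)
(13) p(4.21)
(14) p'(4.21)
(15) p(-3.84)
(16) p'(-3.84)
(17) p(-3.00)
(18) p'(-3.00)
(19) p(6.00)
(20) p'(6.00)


(1) = 0.15
(2) = 0.01
(3) = 0.06
(4) = -0.01
(5) = 0.06
(6) = -0.01
(7) = 0.11
(8) = 0.05
(9) = 0.14
(10) = 0.02
(11) = 0.06
(12) = 0.02
(13) = 0.14
(14) = 0.03
(15) = 0.07
(16) = 0.03
(17) = 0.11
(18) = 0.05
(19) = 0.11
(20) = -0.05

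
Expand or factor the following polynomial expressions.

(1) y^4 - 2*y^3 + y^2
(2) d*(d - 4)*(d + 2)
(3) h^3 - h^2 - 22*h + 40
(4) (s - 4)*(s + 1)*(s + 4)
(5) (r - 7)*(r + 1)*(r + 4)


(1) = y^2*(y - 1)^2
(2) = d^3 - 2*d^2 - 8*d
(3) = (h - 4)*(h - 2)*(h + 5)
(4) = s^3 + s^2 - 16*s - 16
(5) = r^3 - 2*r^2 - 31*r - 28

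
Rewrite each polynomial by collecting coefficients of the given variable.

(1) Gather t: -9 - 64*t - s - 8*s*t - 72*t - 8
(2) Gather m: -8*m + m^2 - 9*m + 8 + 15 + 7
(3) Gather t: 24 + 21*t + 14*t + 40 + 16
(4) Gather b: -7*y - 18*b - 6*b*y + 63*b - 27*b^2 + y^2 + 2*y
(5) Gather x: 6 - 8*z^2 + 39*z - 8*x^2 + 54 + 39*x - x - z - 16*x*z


(1) = -s + t*(-8*s - 136) - 17
(2) = m^2 - 17*m + 30
(3) = 35*t + 80
(4) = -27*b^2 + b*(45 - 6*y) + y^2 - 5*y
(5) = -8*x^2 + x*(38 - 16*z) - 8*z^2 + 38*z + 60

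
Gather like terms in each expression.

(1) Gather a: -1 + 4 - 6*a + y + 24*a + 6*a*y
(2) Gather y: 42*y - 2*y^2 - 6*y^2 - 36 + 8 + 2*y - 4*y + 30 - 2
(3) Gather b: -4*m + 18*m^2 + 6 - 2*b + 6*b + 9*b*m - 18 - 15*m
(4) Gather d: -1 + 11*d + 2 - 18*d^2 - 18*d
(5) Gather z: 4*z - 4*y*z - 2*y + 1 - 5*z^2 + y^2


(1) = a*(6*y + 18) + y + 3
(2) = -8*y^2 + 40*y
(3) = b*(9*m + 4) + 18*m^2 - 19*m - 12
(4) = -18*d^2 - 7*d + 1
(5) = y^2 - 2*y - 5*z^2 + z*(4 - 4*y) + 1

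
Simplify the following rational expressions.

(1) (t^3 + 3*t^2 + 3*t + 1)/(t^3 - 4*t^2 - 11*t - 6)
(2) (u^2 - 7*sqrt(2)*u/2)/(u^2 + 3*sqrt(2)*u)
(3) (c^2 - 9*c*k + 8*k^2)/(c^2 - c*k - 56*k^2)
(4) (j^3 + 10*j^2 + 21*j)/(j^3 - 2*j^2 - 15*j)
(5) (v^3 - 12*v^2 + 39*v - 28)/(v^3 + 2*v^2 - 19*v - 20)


(1) = (t + 1)/(t - 6)
(2) = (2*u - 7*sqrt(2))/(2*u + 6*sqrt(2))
(3) = (c - k)/(c + 7*k)
(4) = (j + 7)/(j - 5)
(5) = (v^2 - 8*v + 7)/(v^2 + 6*v + 5)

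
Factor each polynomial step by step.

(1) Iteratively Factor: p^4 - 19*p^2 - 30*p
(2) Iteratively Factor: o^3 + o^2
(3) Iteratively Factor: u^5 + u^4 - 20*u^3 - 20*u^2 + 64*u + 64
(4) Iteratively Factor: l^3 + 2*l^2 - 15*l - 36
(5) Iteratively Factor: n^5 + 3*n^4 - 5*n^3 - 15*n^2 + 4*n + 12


(1) = (p + 2)*(p^3 - 2*p^2 - 15*p) = (p + 2)*(p + 3)*(p^2 - 5*p) = p*(p + 2)*(p + 3)*(p - 5)
(2) = (o)*(o^2 + o) = o*(o + 1)*(o)
(3) = (u - 2)*(u^4 + 3*u^3 - 14*u^2 - 48*u - 32) = (u - 2)*(u + 1)*(u^3 + 2*u^2 - 16*u - 32) = (u - 2)*(u + 1)*(u + 4)*(u^2 - 2*u - 8) = (u - 4)*(u - 2)*(u + 1)*(u + 4)*(u + 2)
(4) = (l - 4)*(l^2 + 6*l + 9) = (l - 4)*(l + 3)*(l + 3)
(5) = (n + 3)*(n^4 - 5*n^2 + 4) = (n - 2)*(n + 3)*(n^3 + 2*n^2 - n - 2) = (n - 2)*(n - 1)*(n + 3)*(n^2 + 3*n + 2) = (n - 2)*(n - 1)*(n + 2)*(n + 3)*(n + 1)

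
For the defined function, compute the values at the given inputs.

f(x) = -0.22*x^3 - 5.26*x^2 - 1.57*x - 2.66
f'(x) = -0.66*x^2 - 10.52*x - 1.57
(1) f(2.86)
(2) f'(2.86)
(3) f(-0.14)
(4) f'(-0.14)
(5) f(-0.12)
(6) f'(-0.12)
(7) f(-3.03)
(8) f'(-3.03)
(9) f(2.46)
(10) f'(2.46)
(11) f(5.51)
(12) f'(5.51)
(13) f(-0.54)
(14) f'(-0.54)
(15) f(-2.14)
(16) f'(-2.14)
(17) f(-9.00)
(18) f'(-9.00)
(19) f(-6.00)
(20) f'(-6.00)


(1) = -55.32
(2) = -37.06
(3) = -2.54
(4) = -0.11
(5) = -2.55
(6) = -0.32
(7) = -40.07
(8) = 24.25
(9) = -41.63
(10) = -31.44
(11) = -207.81
(12) = -79.57
(13) = -3.31
(14) = 3.92
(15) = -21.23
(16) = 17.92
(17) = -254.21
(18) = 39.65
(19) = -135.08
(20) = 37.79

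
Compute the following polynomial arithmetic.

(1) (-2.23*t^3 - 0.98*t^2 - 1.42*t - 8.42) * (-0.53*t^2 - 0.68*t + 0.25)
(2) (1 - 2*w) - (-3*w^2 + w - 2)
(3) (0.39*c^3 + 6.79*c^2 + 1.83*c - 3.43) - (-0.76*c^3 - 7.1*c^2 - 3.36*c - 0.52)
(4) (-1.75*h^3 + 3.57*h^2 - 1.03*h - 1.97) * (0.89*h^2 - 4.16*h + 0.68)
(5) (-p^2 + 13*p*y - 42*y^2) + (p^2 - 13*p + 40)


(1) = 1.1819*t^5 + 2.0358*t^4 + 0.8615*t^3 + 5.1832*t^2 + 5.3706*t - 2.105
(2) = 3*w^2 - 3*w + 3
(3) = 1.15*c^3 + 13.89*c^2 + 5.19*c - 2.91
(4) = -1.5575*h^5 + 10.4573*h^4 - 16.9579*h^3 + 4.9591*h^2 + 7.4948*h - 1.3396
(5) = 13*p*y - 13*p - 42*y^2 + 40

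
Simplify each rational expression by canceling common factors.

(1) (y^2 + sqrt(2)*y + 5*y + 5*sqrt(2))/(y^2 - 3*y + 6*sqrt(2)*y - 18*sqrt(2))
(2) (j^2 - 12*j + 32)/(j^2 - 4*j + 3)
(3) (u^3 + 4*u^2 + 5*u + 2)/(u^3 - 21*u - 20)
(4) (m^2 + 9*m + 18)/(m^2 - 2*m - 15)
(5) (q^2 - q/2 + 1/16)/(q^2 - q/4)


(1) = (y^2 + y*(sqrt(2) + 5) + 5*sqrt(2))/(y^2 + y*(-3 + 6*sqrt(2)) - 18*sqrt(2))
(2) = (j^2 - 12*j + 32)/(j^2 - 4*j + 3)
(3) = (u^2 + 3*u + 2)/(u^2 - u - 20)
(4) = (m + 6)/(m - 5)
(5) = (4*q - 1)/(4*q)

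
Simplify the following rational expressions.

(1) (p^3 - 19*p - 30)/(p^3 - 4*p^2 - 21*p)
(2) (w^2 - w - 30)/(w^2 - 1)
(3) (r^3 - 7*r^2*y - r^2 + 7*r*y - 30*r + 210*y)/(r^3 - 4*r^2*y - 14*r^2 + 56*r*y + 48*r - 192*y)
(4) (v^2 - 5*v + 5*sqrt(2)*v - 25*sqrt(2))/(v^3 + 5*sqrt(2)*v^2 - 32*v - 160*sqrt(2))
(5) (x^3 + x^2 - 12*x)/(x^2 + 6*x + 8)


(1) = (p^2 - 3*p - 10)/(p^2 - 7*p)
(2) = (w^2 - w - 30)/(w^2 - 1)
(3) = (-r^2 + 7*r*y - 5*r + 35*y)/(-r^2 + 4*r*y + 8*r - 32*y)
(4) = (v - 5)/(v^2 - 32)
(5) = (x^2 - 3*x)/(x + 2)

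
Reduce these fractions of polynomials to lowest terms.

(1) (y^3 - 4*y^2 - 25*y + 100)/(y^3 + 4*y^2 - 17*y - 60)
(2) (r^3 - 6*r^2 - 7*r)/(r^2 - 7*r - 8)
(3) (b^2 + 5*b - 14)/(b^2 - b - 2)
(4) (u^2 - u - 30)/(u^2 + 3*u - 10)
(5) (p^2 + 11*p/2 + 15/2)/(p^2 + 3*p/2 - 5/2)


(1) = (y - 5)/(y + 3)
(2) = (r^2 - 7*r)/(r - 8)
(3) = (b + 7)/(b + 1)
(4) = (u - 6)/(u - 2)
(5) = (p + 3)/(p - 1)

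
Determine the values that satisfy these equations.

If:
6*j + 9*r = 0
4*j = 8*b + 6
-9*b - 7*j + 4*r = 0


Then:
b = -87/170
j = 81/170
r = -27/85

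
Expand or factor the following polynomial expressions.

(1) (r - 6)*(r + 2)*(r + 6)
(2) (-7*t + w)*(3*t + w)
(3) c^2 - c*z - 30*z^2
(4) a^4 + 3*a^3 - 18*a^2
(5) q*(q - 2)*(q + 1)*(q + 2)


(1) = r^3 + 2*r^2 - 36*r - 72
(2) = -21*t^2 - 4*t*w + w^2
(3) = (c - 6*z)*(c + 5*z)
(4) = a^2*(a - 3)*(a + 6)
(5) = q^4 + q^3 - 4*q^2 - 4*q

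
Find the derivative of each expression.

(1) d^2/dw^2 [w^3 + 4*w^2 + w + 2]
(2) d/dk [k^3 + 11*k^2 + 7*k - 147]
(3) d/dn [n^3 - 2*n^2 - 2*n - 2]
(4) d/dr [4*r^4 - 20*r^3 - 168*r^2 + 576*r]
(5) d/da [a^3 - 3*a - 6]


(1) = 6*w + 8
(2) = 3*k^2 + 22*k + 7
(3) = 3*n^2 - 4*n - 2
(4) = 16*r^3 - 60*r^2 - 336*r + 576
(5) = 3*a^2 - 3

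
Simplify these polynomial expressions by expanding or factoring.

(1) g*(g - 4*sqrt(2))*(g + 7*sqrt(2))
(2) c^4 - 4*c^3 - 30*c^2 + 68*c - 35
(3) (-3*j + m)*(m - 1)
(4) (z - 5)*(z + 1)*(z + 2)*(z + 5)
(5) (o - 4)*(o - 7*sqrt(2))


(1) = g^3 + 3*sqrt(2)*g^2 - 56*g
(2) = (c - 7)*(c - 1)^2*(c + 5)
(3) = -3*j*m + 3*j + m^2 - m
(4) = z^4 + 3*z^3 - 23*z^2 - 75*z - 50
(5) = o^2 - 7*sqrt(2)*o - 4*o + 28*sqrt(2)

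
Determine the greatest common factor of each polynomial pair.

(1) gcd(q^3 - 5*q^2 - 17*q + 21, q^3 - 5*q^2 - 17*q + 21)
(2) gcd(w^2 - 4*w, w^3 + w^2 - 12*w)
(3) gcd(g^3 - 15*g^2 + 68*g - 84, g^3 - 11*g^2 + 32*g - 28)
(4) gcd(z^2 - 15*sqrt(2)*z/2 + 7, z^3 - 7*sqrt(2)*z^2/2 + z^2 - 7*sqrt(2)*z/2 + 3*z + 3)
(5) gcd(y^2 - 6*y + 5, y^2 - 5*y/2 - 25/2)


(1) = q^3 - 5*q^2 - 17*q + 21
(2) = gcd(w*(w - 4), w*(w - 3)*(w + 4)) = w
(3) = g^2 - 9*g + 14
(4) = z - sqrt(2)/2
(5) = gcd((y - 5)*(y - 1), (y - 5)*(y + 5/2)) = y - 5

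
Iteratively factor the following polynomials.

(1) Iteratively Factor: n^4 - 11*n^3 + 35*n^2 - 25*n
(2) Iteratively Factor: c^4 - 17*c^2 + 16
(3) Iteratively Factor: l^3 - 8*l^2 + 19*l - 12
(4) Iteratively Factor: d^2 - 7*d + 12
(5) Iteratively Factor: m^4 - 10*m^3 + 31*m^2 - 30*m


(1) = (n)*(n^3 - 11*n^2 + 35*n - 25) = n*(n - 1)*(n^2 - 10*n + 25) = n*(n - 5)*(n - 1)*(n - 5)
(2) = (c - 4)*(c^3 + 4*c^2 - c - 4) = (c - 4)*(c + 1)*(c^2 + 3*c - 4) = (c - 4)*(c - 1)*(c + 1)*(c + 4)
(3) = (l - 3)*(l^2 - 5*l + 4) = (l - 4)*(l - 3)*(l - 1)
(4) = (d - 3)*(d - 4)
(5) = (m - 2)*(m^3 - 8*m^2 + 15*m) = (m - 5)*(m - 2)*(m^2 - 3*m) = m*(m - 5)*(m - 2)*(m - 3)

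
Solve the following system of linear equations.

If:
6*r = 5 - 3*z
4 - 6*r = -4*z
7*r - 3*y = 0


Then:
r = 16/21
y = 16/9
z = 1/7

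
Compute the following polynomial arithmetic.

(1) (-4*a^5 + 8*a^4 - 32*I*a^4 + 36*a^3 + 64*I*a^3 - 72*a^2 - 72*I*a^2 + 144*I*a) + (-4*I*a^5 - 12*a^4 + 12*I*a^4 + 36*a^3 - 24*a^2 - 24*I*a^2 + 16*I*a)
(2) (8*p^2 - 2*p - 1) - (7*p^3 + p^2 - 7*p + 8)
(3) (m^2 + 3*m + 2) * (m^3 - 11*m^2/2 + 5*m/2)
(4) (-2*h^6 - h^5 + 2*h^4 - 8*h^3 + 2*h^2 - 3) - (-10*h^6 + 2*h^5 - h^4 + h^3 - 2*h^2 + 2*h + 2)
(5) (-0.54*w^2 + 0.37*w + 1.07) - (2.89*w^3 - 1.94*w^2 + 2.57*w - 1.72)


(1) = -4*a^5 - 4*I*a^5 - 4*a^4 - 20*I*a^4 + 72*a^3 + 64*I*a^3 - 96*a^2 - 96*I*a^2 + 160*I*a
(2) = -7*p^3 + 7*p^2 + 5*p - 9
(3) = m^5 - 5*m^4/2 - 12*m^3 - 7*m^2/2 + 5*m
(4) = 8*h^6 - 3*h^5 + 3*h^4 - 9*h^3 + 4*h^2 - 2*h - 5
(5) = -2.89*w^3 + 1.4*w^2 - 2.2*w + 2.79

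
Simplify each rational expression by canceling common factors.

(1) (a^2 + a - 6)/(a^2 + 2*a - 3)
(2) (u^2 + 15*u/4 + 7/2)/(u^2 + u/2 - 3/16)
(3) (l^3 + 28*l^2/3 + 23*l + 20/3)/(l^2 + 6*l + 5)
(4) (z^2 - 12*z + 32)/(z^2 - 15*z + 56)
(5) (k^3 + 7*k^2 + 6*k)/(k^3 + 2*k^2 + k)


(1) = (a - 2)/(a - 1)
(2) = (16*u^2 + 60*u + 56)/(16*u^2 + 8*u - 3)
(3) = (3*l^2 + 13*l + 4)/(3*l + 3)
(4) = (z - 4)/(z - 7)
(5) = (k + 6)/(k + 1)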